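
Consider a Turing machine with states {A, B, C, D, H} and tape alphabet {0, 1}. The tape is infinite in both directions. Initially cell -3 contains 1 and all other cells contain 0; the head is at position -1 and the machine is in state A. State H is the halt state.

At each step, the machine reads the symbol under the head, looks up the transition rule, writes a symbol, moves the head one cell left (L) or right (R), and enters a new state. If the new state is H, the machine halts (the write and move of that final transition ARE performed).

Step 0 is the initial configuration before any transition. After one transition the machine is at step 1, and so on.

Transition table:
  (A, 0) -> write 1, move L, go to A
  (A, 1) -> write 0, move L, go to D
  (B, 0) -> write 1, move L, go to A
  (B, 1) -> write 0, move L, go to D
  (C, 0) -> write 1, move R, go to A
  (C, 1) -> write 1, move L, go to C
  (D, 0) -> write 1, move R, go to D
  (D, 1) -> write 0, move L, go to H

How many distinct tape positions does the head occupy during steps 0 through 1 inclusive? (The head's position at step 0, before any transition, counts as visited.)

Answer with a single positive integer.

Step 1: in state A at pos -1, read 0 -> (A,0)->write 1,move L,goto A. Now: state=A, head=-2, tape[-4..0]=01010 (head:   ^)
Head positions at steps 0..1: starting at -1, distinct positions visited = {-2, -1} -> 2 position(s)

Answer: 2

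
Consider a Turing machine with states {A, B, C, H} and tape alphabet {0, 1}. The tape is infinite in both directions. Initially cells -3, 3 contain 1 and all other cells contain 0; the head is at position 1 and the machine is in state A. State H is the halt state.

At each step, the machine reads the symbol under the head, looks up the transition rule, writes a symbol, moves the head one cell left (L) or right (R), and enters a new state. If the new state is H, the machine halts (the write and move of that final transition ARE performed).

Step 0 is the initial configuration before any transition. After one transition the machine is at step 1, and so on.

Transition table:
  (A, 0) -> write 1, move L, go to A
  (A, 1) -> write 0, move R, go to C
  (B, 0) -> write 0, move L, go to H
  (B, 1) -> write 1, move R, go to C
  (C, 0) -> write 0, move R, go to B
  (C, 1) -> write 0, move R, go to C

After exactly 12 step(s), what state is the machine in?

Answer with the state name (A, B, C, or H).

Step 1: in state A at pos 1, read 0 -> (A,0)->write 1,move L,goto A. Now: state=A, head=0, tape[-4..4]=010001010 (head:     ^)
Step 2: in state A at pos 0, read 0 -> (A,0)->write 1,move L,goto A. Now: state=A, head=-1, tape[-4..4]=010011010 (head:    ^)
Step 3: in state A at pos -1, read 0 -> (A,0)->write 1,move L,goto A. Now: state=A, head=-2, tape[-4..4]=010111010 (head:   ^)
Step 4: in state A at pos -2, read 0 -> (A,0)->write 1,move L,goto A. Now: state=A, head=-3, tape[-4..4]=011111010 (head:  ^)
Step 5: in state A at pos -3, read 1 -> (A,1)->write 0,move R,goto C. Now: state=C, head=-2, tape[-4..4]=001111010 (head:   ^)
Step 6: in state C at pos -2, read 1 -> (C,1)->write 0,move R,goto C. Now: state=C, head=-1, tape[-4..4]=000111010 (head:    ^)
Step 7: in state C at pos -1, read 1 -> (C,1)->write 0,move R,goto C. Now: state=C, head=0, tape[-4..4]=000011010 (head:     ^)
Step 8: in state C at pos 0, read 1 -> (C,1)->write 0,move R,goto C. Now: state=C, head=1, tape[-4..4]=000001010 (head:      ^)
Step 9: in state C at pos 1, read 1 -> (C,1)->write 0,move R,goto C. Now: state=C, head=2, tape[-4..4]=000000010 (head:       ^)
Step 10: in state C at pos 2, read 0 -> (C,0)->write 0,move R,goto B. Now: state=B, head=3, tape[-4..4]=000000010 (head:        ^)
Step 11: in state B at pos 3, read 1 -> (B,1)->write 1,move R,goto C. Now: state=C, head=4, tape[-4..5]=0000000100 (head:         ^)
Step 12: in state C at pos 4, read 0 -> (C,0)->write 0,move R,goto B. Now: state=B, head=5, tape[-4..6]=00000001000 (head:          ^)

Answer: B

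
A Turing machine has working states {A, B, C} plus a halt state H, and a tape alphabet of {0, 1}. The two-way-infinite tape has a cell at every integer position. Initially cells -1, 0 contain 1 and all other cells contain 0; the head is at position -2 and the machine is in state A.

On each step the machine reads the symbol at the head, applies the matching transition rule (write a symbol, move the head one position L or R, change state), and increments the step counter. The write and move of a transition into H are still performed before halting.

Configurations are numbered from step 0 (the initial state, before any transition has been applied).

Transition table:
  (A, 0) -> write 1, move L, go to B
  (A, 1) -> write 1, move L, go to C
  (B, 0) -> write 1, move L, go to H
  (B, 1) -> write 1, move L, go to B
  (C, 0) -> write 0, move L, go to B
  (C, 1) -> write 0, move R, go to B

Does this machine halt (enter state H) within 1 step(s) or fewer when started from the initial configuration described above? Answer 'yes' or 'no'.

Step 1: in state A at pos -2, read 0 -> (A,0)->write 1,move L,goto B. Now: state=B, head=-3, tape[-4..1]=001110 (head:  ^)
After 1 step(s): state = B (not H) -> not halted within 1 -> no

Answer: no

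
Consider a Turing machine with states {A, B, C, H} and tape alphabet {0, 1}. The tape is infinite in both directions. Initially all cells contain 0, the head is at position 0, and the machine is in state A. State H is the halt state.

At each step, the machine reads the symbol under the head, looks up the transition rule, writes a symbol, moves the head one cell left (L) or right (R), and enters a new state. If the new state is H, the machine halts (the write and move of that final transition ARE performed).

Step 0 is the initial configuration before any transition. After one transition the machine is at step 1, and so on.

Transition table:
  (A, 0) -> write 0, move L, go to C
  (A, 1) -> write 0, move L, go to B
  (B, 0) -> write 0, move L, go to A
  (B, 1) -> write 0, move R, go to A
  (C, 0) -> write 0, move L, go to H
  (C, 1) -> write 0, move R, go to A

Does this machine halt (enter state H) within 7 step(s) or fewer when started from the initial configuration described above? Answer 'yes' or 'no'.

Answer: yes

Derivation:
Step 1: in state A at pos 0, read 0 -> (A,0)->write 0,move L,goto C. Now: state=C, head=-1, tape[-2..1]=0000 (head:  ^)
Step 2: in state C at pos -1, read 0 -> (C,0)->write 0,move L,goto H. Now: state=H, head=-2, tape[-3..1]=00000 (head:  ^)
State H reached at step 2; 2 <= 7 -> yes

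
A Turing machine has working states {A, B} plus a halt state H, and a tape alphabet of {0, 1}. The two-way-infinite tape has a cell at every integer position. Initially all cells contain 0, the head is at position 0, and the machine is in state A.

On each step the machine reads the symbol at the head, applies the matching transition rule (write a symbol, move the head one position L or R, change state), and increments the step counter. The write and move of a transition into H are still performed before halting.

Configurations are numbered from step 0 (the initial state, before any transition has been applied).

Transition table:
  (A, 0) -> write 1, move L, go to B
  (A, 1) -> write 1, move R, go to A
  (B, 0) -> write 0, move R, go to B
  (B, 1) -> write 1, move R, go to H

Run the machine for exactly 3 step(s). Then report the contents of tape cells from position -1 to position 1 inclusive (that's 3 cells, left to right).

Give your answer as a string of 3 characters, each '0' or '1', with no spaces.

Answer: 010

Derivation:
Step 1: in state A at pos 0, read 0 -> (A,0)->write 1,move L,goto B. Now: state=B, head=-1, tape[-2..1]=0010 (head:  ^)
Step 2: in state B at pos -1, read 0 -> (B,0)->write 0,move R,goto B. Now: state=B, head=0, tape[-2..1]=0010 (head:   ^)
Step 3: in state B at pos 0, read 1 -> (B,1)->write 1,move R,goto H. Now: state=H, head=1, tape[-2..2]=00100 (head:    ^)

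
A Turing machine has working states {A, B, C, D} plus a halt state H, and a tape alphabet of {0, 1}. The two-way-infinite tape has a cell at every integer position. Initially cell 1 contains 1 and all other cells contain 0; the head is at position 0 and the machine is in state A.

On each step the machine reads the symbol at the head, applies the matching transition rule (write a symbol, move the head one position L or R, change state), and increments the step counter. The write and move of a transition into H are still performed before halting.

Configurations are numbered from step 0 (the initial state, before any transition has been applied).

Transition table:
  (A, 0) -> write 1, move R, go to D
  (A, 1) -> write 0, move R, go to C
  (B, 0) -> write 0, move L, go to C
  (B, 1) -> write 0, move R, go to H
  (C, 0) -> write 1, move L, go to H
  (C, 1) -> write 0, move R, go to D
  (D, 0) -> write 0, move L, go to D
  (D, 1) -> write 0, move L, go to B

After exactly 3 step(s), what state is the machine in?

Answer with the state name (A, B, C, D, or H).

Step 1: in state A at pos 0, read 0 -> (A,0)->write 1,move R,goto D. Now: state=D, head=1, tape[-1..2]=0110 (head:   ^)
Step 2: in state D at pos 1, read 1 -> (D,1)->write 0,move L,goto B. Now: state=B, head=0, tape[-1..2]=0100 (head:  ^)
Step 3: in state B at pos 0, read 1 -> (B,1)->write 0,move R,goto H. Now: state=H, head=1, tape[-1..2]=0000 (head:   ^)

Answer: H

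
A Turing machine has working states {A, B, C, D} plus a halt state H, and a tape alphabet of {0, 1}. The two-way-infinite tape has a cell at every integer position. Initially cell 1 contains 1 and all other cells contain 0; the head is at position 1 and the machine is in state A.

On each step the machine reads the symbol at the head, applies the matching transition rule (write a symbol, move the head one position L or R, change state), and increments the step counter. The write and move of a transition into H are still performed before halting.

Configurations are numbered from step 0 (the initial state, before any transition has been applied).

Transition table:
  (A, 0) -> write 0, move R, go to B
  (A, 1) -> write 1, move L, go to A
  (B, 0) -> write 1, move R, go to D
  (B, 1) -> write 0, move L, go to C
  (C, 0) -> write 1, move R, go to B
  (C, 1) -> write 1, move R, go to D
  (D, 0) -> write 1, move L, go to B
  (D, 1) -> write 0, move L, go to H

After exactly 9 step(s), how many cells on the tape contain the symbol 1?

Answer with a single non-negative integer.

Answer: 3

Derivation:
Step 1: in state A at pos 1, read 1 -> (A,1)->write 1,move L,goto A. Now: state=A, head=0, tape[-1..2]=0010 (head:  ^)
Step 2: in state A at pos 0, read 0 -> (A,0)->write 0,move R,goto B. Now: state=B, head=1, tape[-1..2]=0010 (head:   ^)
Step 3: in state B at pos 1, read 1 -> (B,1)->write 0,move L,goto C. Now: state=C, head=0, tape[-1..2]=0000 (head:  ^)
Step 4: in state C at pos 0, read 0 -> (C,0)->write 1,move R,goto B. Now: state=B, head=1, tape[-1..2]=0100 (head:   ^)
Step 5: in state B at pos 1, read 0 -> (B,0)->write 1,move R,goto D. Now: state=D, head=2, tape[-1..3]=01100 (head:    ^)
Step 6: in state D at pos 2, read 0 -> (D,0)->write 1,move L,goto B. Now: state=B, head=1, tape[-1..3]=01110 (head:   ^)
Step 7: in state B at pos 1, read 1 -> (B,1)->write 0,move L,goto C. Now: state=C, head=0, tape[-1..3]=01010 (head:  ^)
Step 8: in state C at pos 0, read 1 -> (C,1)->write 1,move R,goto D. Now: state=D, head=1, tape[-1..3]=01010 (head:   ^)
Step 9: in state D at pos 1, read 0 -> (D,0)->write 1,move L,goto B. Now: state=B, head=0, tape[-1..3]=01110 (head:  ^)
Cells containing 1 after step 9: {0, 1, 2} -> 3 cell(s)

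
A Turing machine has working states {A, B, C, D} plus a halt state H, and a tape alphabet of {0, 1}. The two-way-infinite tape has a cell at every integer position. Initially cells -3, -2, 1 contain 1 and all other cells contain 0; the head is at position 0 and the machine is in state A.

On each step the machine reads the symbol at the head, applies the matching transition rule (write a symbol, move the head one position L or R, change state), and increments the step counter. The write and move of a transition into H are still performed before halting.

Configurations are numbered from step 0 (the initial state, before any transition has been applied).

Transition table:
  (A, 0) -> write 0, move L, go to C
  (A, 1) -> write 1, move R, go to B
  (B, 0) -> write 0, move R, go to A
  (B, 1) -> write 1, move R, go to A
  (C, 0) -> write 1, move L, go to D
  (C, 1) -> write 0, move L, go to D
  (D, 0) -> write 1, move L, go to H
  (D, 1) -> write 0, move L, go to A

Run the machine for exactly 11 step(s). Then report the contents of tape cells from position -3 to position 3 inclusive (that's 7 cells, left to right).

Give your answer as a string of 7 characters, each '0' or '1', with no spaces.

Answer: 1010110

Derivation:
Step 1: in state A at pos 0, read 0 -> (A,0)->write 0,move L,goto C. Now: state=C, head=-1, tape[-4..2]=0110010 (head:    ^)
Step 2: in state C at pos -1, read 0 -> (C,0)->write 1,move L,goto D. Now: state=D, head=-2, tape[-4..2]=0111010 (head:   ^)
Step 3: in state D at pos -2, read 1 -> (D,1)->write 0,move L,goto A. Now: state=A, head=-3, tape[-4..2]=0101010 (head:  ^)
Step 4: in state A at pos -3, read 1 -> (A,1)->write 1,move R,goto B. Now: state=B, head=-2, tape[-4..2]=0101010 (head:   ^)
Step 5: in state B at pos -2, read 0 -> (B,0)->write 0,move R,goto A. Now: state=A, head=-1, tape[-4..2]=0101010 (head:    ^)
Step 6: in state A at pos -1, read 1 -> (A,1)->write 1,move R,goto B. Now: state=B, head=0, tape[-4..2]=0101010 (head:     ^)
Step 7: in state B at pos 0, read 0 -> (B,0)->write 0,move R,goto A. Now: state=A, head=1, tape[-4..2]=0101010 (head:      ^)
Step 8: in state A at pos 1, read 1 -> (A,1)->write 1,move R,goto B. Now: state=B, head=2, tape[-4..3]=01010100 (head:       ^)
Step 9: in state B at pos 2, read 0 -> (B,0)->write 0,move R,goto A. Now: state=A, head=3, tape[-4..4]=010101000 (head:        ^)
Step 10: in state A at pos 3, read 0 -> (A,0)->write 0,move L,goto C. Now: state=C, head=2, tape[-4..4]=010101000 (head:       ^)
Step 11: in state C at pos 2, read 0 -> (C,0)->write 1,move L,goto D. Now: state=D, head=1, tape[-4..4]=010101100 (head:      ^)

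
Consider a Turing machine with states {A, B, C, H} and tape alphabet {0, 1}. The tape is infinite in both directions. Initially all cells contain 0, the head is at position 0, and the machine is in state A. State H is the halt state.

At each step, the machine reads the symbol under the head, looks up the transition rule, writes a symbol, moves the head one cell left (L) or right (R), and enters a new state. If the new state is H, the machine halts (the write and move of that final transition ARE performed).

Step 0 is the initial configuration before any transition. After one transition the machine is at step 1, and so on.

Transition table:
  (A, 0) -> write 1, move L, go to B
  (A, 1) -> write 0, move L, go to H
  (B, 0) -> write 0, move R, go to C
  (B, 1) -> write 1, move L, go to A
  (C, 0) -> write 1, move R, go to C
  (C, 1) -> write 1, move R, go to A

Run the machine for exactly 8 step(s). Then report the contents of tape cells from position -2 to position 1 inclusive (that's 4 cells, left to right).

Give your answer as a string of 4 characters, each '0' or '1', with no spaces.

Step 1: in state A at pos 0, read 0 -> (A,0)->write 1,move L,goto B. Now: state=B, head=-1, tape[-2..1]=0010 (head:  ^)
Step 2: in state B at pos -1, read 0 -> (B,0)->write 0,move R,goto C. Now: state=C, head=0, tape[-2..1]=0010 (head:   ^)
Step 3: in state C at pos 0, read 1 -> (C,1)->write 1,move R,goto A. Now: state=A, head=1, tape[-2..2]=00100 (head:    ^)
Step 4: in state A at pos 1, read 0 -> (A,0)->write 1,move L,goto B. Now: state=B, head=0, tape[-2..2]=00110 (head:   ^)
Step 5: in state B at pos 0, read 1 -> (B,1)->write 1,move L,goto A. Now: state=A, head=-1, tape[-2..2]=00110 (head:  ^)
Step 6: in state A at pos -1, read 0 -> (A,0)->write 1,move L,goto B. Now: state=B, head=-2, tape[-3..2]=001110 (head:  ^)
Step 7: in state B at pos -2, read 0 -> (B,0)->write 0,move R,goto C. Now: state=C, head=-1, tape[-3..2]=001110 (head:   ^)
Step 8: in state C at pos -1, read 1 -> (C,1)->write 1,move R,goto A. Now: state=A, head=0, tape[-3..2]=001110 (head:    ^)

Answer: 0111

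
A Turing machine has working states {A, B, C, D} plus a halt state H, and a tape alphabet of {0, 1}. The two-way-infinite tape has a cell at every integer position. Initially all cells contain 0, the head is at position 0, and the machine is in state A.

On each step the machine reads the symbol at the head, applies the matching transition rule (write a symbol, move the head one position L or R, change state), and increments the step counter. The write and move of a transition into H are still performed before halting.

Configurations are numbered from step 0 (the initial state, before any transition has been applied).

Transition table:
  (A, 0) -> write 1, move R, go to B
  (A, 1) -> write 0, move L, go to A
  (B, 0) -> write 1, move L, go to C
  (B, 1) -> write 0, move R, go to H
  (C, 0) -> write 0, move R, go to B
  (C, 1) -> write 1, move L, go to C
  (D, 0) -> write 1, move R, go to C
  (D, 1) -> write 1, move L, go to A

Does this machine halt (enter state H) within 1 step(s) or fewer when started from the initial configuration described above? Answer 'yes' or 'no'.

Answer: no

Derivation:
Step 1: in state A at pos 0, read 0 -> (A,0)->write 1,move R,goto B. Now: state=B, head=1, tape[-1..2]=0100 (head:   ^)
After 1 step(s): state = B (not H) -> not halted within 1 -> no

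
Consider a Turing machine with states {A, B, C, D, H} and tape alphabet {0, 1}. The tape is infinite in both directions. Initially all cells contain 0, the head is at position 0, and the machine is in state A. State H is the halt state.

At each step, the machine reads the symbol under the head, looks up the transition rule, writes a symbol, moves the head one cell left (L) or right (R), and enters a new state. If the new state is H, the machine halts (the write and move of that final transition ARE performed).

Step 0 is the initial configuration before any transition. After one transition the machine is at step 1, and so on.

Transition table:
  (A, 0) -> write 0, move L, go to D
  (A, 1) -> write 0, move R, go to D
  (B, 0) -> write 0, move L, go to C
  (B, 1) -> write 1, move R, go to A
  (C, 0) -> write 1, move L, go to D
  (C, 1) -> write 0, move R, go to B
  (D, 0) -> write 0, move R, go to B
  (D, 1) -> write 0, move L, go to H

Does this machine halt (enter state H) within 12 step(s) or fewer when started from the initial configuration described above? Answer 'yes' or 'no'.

Answer: yes

Derivation:
Step 1: in state A at pos 0, read 0 -> (A,0)->write 0,move L,goto D. Now: state=D, head=-1, tape[-2..1]=0000 (head:  ^)
Step 2: in state D at pos -1, read 0 -> (D,0)->write 0,move R,goto B. Now: state=B, head=0, tape[-2..1]=0000 (head:   ^)
Step 3: in state B at pos 0, read 0 -> (B,0)->write 0,move L,goto C. Now: state=C, head=-1, tape[-2..1]=0000 (head:  ^)
Step 4: in state C at pos -1, read 0 -> (C,0)->write 1,move L,goto D. Now: state=D, head=-2, tape[-3..1]=00100 (head:  ^)
Step 5: in state D at pos -2, read 0 -> (D,0)->write 0,move R,goto B. Now: state=B, head=-1, tape[-3..1]=00100 (head:   ^)
Step 6: in state B at pos -1, read 1 -> (B,1)->write 1,move R,goto A. Now: state=A, head=0, tape[-3..1]=00100 (head:    ^)
Step 7: in state A at pos 0, read 0 -> (A,0)->write 0,move L,goto D. Now: state=D, head=-1, tape[-3..1]=00100 (head:   ^)
Step 8: in state D at pos -1, read 1 -> (D,1)->write 0,move L,goto H. Now: state=H, head=-2, tape[-3..1]=00000 (head:  ^)
State H reached at step 8; 8 <= 12 -> yes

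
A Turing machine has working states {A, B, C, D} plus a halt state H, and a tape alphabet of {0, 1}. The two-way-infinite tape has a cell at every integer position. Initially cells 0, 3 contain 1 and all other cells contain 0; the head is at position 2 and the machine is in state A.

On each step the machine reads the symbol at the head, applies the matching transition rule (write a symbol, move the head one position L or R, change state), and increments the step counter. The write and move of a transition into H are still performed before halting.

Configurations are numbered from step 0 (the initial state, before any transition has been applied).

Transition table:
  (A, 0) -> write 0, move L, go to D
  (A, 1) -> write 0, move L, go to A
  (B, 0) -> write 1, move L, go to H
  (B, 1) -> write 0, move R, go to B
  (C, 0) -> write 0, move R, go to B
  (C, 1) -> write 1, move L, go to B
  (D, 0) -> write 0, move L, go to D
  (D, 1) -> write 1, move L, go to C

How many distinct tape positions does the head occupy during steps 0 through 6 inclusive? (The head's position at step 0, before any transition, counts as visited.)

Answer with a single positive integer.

Step 1: in state A at pos 2, read 0 -> (A,0)->write 0,move L,goto D. Now: state=D, head=1, tape[-1..4]=010010 (head:   ^)
Step 2: in state D at pos 1, read 0 -> (D,0)->write 0,move L,goto D. Now: state=D, head=0, tape[-1..4]=010010 (head:  ^)
Step 3: in state D at pos 0, read 1 -> (D,1)->write 1,move L,goto C. Now: state=C, head=-1, tape[-2..4]=0010010 (head:  ^)
Step 4: in state C at pos -1, read 0 -> (C,0)->write 0,move R,goto B. Now: state=B, head=0, tape[-2..4]=0010010 (head:   ^)
Step 5: in state B at pos 0, read 1 -> (B,1)->write 0,move R,goto B. Now: state=B, head=1, tape[-2..4]=0000010 (head:    ^)
Step 6: in state B at pos 1, read 0 -> (B,0)->write 1,move L,goto H. Now: state=H, head=0, tape[-2..4]=0001010 (head:   ^)
Head positions at steps 0..6: starting at 2, distinct positions visited = {-1, 0, 1, 2} -> 4 position(s)

Answer: 4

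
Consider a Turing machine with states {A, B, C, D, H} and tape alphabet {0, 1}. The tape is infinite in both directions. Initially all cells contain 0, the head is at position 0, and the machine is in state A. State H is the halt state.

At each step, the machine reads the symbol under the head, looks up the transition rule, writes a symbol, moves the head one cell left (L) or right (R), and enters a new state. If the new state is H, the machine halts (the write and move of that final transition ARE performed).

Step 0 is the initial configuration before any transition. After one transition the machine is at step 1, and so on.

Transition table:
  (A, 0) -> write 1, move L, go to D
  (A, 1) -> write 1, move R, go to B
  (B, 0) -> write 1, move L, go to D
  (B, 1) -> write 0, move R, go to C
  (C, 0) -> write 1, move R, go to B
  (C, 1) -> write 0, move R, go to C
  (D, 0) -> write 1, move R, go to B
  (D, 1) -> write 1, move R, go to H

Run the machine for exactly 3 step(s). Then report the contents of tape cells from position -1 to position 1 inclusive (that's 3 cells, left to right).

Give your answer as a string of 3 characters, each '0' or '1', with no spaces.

Step 1: in state A at pos 0, read 0 -> (A,0)->write 1,move L,goto D. Now: state=D, head=-1, tape[-2..1]=0010 (head:  ^)
Step 2: in state D at pos -1, read 0 -> (D,0)->write 1,move R,goto B. Now: state=B, head=0, tape[-2..1]=0110 (head:   ^)
Step 3: in state B at pos 0, read 1 -> (B,1)->write 0,move R,goto C. Now: state=C, head=1, tape[-2..2]=01000 (head:    ^)

Answer: 100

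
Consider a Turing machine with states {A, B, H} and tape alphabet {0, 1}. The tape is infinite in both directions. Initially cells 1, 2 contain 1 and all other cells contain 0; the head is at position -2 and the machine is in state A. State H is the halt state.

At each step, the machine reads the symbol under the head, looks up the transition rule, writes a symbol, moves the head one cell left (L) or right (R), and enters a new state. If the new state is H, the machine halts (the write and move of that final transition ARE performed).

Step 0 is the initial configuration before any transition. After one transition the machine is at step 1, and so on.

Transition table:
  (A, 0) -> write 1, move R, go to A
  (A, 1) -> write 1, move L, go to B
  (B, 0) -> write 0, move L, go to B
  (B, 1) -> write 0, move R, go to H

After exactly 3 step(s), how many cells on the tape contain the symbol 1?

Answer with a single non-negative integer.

Answer: 5

Derivation:
Step 1: in state A at pos -2, read 0 -> (A,0)->write 1,move R,goto A. Now: state=A, head=-1, tape[-3..3]=0100110 (head:   ^)
Step 2: in state A at pos -1, read 0 -> (A,0)->write 1,move R,goto A. Now: state=A, head=0, tape[-3..3]=0110110 (head:    ^)
Step 3: in state A at pos 0, read 0 -> (A,0)->write 1,move R,goto A. Now: state=A, head=1, tape[-3..3]=0111110 (head:     ^)
Cells containing 1 after step 3: {-2, -1, 0, 1, 2} -> 5 cell(s)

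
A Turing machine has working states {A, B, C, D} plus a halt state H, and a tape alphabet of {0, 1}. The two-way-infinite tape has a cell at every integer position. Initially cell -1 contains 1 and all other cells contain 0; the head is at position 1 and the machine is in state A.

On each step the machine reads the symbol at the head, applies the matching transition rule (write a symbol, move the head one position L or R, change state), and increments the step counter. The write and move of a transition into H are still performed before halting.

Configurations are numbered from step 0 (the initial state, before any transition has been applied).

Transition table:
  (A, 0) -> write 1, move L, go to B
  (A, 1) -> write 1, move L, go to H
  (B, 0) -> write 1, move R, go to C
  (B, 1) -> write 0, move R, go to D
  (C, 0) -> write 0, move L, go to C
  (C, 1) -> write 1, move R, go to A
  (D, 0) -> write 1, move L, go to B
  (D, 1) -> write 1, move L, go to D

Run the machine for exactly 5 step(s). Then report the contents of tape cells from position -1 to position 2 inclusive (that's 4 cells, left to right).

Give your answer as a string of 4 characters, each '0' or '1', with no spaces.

Answer: 1101

Derivation:
Step 1: in state A at pos 1, read 0 -> (A,0)->write 1,move L,goto B. Now: state=B, head=0, tape[-2..2]=01010 (head:   ^)
Step 2: in state B at pos 0, read 0 -> (B,0)->write 1,move R,goto C. Now: state=C, head=1, tape[-2..2]=01110 (head:    ^)
Step 3: in state C at pos 1, read 1 -> (C,1)->write 1,move R,goto A. Now: state=A, head=2, tape[-2..3]=011100 (head:     ^)
Step 4: in state A at pos 2, read 0 -> (A,0)->write 1,move L,goto B. Now: state=B, head=1, tape[-2..3]=011110 (head:    ^)
Step 5: in state B at pos 1, read 1 -> (B,1)->write 0,move R,goto D. Now: state=D, head=2, tape[-2..3]=011010 (head:     ^)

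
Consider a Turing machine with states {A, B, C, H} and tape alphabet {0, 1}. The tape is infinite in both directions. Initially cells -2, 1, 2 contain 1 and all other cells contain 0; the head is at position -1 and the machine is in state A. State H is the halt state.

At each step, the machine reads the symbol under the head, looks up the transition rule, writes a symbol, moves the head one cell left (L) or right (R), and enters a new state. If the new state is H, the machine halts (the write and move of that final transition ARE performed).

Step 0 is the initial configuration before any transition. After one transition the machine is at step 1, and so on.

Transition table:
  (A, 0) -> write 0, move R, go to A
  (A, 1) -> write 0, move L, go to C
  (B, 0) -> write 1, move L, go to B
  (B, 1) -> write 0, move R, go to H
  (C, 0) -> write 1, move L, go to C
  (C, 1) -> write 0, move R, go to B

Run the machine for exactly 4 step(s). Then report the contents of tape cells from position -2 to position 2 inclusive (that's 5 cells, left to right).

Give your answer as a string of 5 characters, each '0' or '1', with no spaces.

Answer: 10101

Derivation:
Step 1: in state A at pos -1, read 0 -> (A,0)->write 0,move R,goto A. Now: state=A, head=0, tape[-3..3]=0100110 (head:    ^)
Step 2: in state A at pos 0, read 0 -> (A,0)->write 0,move R,goto A. Now: state=A, head=1, tape[-3..3]=0100110 (head:     ^)
Step 3: in state A at pos 1, read 1 -> (A,1)->write 0,move L,goto C. Now: state=C, head=0, tape[-3..3]=0100010 (head:    ^)
Step 4: in state C at pos 0, read 0 -> (C,0)->write 1,move L,goto C. Now: state=C, head=-1, tape[-3..3]=0101010 (head:   ^)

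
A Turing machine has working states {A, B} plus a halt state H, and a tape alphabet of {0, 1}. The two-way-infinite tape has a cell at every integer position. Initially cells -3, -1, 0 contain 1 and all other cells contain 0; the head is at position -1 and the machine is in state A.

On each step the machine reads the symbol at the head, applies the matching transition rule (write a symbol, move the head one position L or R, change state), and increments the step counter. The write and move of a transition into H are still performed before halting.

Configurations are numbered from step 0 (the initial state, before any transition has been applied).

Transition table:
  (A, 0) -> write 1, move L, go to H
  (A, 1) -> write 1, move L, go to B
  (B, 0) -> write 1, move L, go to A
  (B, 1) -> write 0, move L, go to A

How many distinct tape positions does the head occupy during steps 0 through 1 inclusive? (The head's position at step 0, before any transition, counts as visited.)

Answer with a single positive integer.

Answer: 2

Derivation:
Step 1: in state A at pos -1, read 1 -> (A,1)->write 1,move L,goto B. Now: state=B, head=-2, tape[-4..1]=010110 (head:   ^)
Head positions at steps 0..1: starting at -1, distinct positions visited = {-2, -1} -> 2 position(s)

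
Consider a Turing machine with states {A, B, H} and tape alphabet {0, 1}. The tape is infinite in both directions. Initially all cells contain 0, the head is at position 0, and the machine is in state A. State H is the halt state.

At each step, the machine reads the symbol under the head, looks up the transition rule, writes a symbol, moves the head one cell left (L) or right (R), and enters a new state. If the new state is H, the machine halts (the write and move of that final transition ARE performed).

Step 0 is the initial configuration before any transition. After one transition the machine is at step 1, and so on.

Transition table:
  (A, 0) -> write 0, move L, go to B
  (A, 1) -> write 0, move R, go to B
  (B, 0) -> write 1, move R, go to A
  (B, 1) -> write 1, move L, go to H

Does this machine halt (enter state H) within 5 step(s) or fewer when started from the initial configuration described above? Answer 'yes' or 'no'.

Step 1: in state A at pos 0, read 0 -> (A,0)->write 0,move L,goto B. Now: state=B, head=-1, tape[-2..1]=0000 (head:  ^)
Step 2: in state B at pos -1, read 0 -> (B,0)->write 1,move R,goto A. Now: state=A, head=0, tape[-2..1]=0100 (head:   ^)
Step 3: in state A at pos 0, read 0 -> (A,0)->write 0,move L,goto B. Now: state=B, head=-1, tape[-2..1]=0100 (head:  ^)
Step 4: in state B at pos -1, read 1 -> (B,1)->write 1,move L,goto H. Now: state=H, head=-2, tape[-3..1]=00100 (head:  ^)
State H reached at step 4; 4 <= 5 -> yes

Answer: yes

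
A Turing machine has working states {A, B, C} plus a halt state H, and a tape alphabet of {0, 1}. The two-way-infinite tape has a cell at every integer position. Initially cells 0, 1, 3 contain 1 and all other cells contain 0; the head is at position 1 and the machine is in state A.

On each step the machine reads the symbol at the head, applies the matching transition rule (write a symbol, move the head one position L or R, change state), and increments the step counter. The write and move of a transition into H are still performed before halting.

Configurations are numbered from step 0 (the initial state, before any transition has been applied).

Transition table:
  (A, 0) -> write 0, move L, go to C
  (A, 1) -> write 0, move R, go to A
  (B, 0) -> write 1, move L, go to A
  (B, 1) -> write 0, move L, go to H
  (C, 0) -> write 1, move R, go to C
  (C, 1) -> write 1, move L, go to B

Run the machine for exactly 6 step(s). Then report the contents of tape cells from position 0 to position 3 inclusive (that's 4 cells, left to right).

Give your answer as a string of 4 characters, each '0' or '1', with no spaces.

Answer: 1101

Derivation:
Step 1: in state A at pos 1, read 1 -> (A,1)->write 0,move R,goto A. Now: state=A, head=2, tape[-1..4]=010010 (head:    ^)
Step 2: in state A at pos 2, read 0 -> (A,0)->write 0,move L,goto C. Now: state=C, head=1, tape[-1..4]=010010 (head:   ^)
Step 3: in state C at pos 1, read 0 -> (C,0)->write 1,move R,goto C. Now: state=C, head=2, tape[-1..4]=011010 (head:    ^)
Step 4: in state C at pos 2, read 0 -> (C,0)->write 1,move R,goto C. Now: state=C, head=3, tape[-1..4]=011110 (head:     ^)
Step 5: in state C at pos 3, read 1 -> (C,1)->write 1,move L,goto B. Now: state=B, head=2, tape[-1..4]=011110 (head:    ^)
Step 6: in state B at pos 2, read 1 -> (B,1)->write 0,move L,goto H. Now: state=H, head=1, tape[-1..4]=011010 (head:   ^)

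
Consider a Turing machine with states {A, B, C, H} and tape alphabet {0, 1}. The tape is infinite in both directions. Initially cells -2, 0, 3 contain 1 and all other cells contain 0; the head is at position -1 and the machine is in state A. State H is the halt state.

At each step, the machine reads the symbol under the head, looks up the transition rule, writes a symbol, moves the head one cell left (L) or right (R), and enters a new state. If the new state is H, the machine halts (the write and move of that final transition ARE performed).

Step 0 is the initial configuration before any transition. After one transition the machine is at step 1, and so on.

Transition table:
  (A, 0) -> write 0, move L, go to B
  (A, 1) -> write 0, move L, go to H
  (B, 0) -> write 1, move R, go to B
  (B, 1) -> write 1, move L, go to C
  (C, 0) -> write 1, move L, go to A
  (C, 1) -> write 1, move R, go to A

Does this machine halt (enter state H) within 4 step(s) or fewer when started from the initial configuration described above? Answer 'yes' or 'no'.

Answer: no

Derivation:
Step 1: in state A at pos -1, read 0 -> (A,0)->write 0,move L,goto B. Now: state=B, head=-2, tape[-3..4]=01010010 (head:  ^)
Step 2: in state B at pos -2, read 1 -> (B,1)->write 1,move L,goto C. Now: state=C, head=-3, tape[-4..4]=001010010 (head:  ^)
Step 3: in state C at pos -3, read 0 -> (C,0)->write 1,move L,goto A. Now: state=A, head=-4, tape[-5..4]=0011010010 (head:  ^)
Step 4: in state A at pos -4, read 0 -> (A,0)->write 0,move L,goto B. Now: state=B, head=-5, tape[-6..4]=00011010010 (head:  ^)
After 4 step(s): state = B (not H) -> not halted within 4 -> no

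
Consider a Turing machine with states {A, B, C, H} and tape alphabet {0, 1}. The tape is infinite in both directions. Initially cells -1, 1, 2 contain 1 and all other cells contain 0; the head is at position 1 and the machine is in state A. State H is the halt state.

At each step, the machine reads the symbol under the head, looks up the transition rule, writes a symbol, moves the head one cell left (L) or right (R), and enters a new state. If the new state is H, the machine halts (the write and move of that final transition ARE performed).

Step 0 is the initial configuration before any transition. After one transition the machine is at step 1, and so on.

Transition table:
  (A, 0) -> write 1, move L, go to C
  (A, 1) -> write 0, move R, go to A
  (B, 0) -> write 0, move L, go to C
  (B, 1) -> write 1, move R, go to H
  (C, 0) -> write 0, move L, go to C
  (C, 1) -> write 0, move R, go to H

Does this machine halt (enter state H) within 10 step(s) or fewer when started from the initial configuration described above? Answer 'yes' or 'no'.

Step 1: in state A at pos 1, read 1 -> (A,1)->write 0,move R,goto A. Now: state=A, head=2, tape[-2..3]=010010 (head:     ^)
Step 2: in state A at pos 2, read 1 -> (A,1)->write 0,move R,goto A. Now: state=A, head=3, tape[-2..4]=0100000 (head:      ^)
Step 3: in state A at pos 3, read 0 -> (A,0)->write 1,move L,goto C. Now: state=C, head=2, tape[-2..4]=0100010 (head:     ^)
Step 4: in state C at pos 2, read 0 -> (C,0)->write 0,move L,goto C. Now: state=C, head=1, tape[-2..4]=0100010 (head:    ^)
Step 5: in state C at pos 1, read 0 -> (C,0)->write 0,move L,goto C. Now: state=C, head=0, tape[-2..4]=0100010 (head:   ^)
Step 6: in state C at pos 0, read 0 -> (C,0)->write 0,move L,goto C. Now: state=C, head=-1, tape[-2..4]=0100010 (head:  ^)
Step 7: in state C at pos -1, read 1 -> (C,1)->write 0,move R,goto H. Now: state=H, head=0, tape[-2..4]=0000010 (head:   ^)
State H reached at step 7; 7 <= 10 -> yes

Answer: yes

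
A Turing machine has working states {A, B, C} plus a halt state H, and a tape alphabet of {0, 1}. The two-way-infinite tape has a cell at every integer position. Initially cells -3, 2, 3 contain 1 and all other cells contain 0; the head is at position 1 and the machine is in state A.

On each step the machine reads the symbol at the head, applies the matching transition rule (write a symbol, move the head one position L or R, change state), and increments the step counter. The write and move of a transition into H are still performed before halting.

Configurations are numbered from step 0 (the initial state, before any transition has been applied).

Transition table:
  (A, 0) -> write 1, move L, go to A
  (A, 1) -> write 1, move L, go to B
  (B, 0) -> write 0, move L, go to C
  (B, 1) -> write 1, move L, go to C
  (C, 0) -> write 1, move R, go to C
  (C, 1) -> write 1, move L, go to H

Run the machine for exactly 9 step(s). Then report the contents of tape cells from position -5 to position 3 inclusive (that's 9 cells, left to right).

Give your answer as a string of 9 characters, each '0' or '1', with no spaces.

Answer: 111111111

Derivation:
Step 1: in state A at pos 1, read 0 -> (A,0)->write 1,move L,goto A. Now: state=A, head=0, tape[-4..4]=010001110 (head:     ^)
Step 2: in state A at pos 0, read 0 -> (A,0)->write 1,move L,goto A. Now: state=A, head=-1, tape[-4..4]=010011110 (head:    ^)
Step 3: in state A at pos -1, read 0 -> (A,0)->write 1,move L,goto A. Now: state=A, head=-2, tape[-4..4]=010111110 (head:   ^)
Step 4: in state A at pos -2, read 0 -> (A,0)->write 1,move L,goto A. Now: state=A, head=-3, tape[-4..4]=011111110 (head:  ^)
Step 5: in state A at pos -3, read 1 -> (A,1)->write 1,move L,goto B. Now: state=B, head=-4, tape[-5..4]=0011111110 (head:  ^)
Step 6: in state B at pos -4, read 0 -> (B,0)->write 0,move L,goto C. Now: state=C, head=-5, tape[-6..4]=00011111110 (head:  ^)
Step 7: in state C at pos -5, read 0 -> (C,0)->write 1,move R,goto C. Now: state=C, head=-4, tape[-6..4]=01011111110 (head:   ^)
Step 8: in state C at pos -4, read 0 -> (C,0)->write 1,move R,goto C. Now: state=C, head=-3, tape[-6..4]=01111111110 (head:    ^)
Step 9: in state C at pos -3, read 1 -> (C,1)->write 1,move L,goto H. Now: state=H, head=-4, tape[-6..4]=01111111110 (head:   ^)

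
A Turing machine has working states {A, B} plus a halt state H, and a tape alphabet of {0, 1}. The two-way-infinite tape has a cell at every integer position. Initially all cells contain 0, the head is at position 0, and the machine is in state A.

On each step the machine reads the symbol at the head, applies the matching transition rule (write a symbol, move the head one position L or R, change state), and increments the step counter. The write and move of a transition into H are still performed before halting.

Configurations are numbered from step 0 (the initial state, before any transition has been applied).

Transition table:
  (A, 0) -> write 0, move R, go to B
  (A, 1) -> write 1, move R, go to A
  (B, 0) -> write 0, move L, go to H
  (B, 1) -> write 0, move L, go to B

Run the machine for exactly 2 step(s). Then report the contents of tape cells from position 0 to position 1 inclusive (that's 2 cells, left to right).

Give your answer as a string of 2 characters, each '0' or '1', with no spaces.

Answer: 00

Derivation:
Step 1: in state A at pos 0, read 0 -> (A,0)->write 0,move R,goto B. Now: state=B, head=1, tape[-1..2]=0000 (head:   ^)
Step 2: in state B at pos 1, read 0 -> (B,0)->write 0,move L,goto H. Now: state=H, head=0, tape[-1..2]=0000 (head:  ^)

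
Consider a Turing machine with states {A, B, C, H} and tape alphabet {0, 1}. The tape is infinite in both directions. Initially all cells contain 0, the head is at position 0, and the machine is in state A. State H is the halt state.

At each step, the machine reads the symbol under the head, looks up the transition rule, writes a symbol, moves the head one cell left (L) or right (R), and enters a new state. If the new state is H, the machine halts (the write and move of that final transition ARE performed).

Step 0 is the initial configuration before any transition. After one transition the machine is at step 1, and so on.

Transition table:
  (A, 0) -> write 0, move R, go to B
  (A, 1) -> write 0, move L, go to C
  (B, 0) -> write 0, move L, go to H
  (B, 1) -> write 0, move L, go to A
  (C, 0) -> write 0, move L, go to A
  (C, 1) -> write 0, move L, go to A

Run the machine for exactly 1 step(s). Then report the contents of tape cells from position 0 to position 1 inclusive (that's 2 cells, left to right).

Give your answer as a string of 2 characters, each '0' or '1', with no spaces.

Step 1: in state A at pos 0, read 0 -> (A,0)->write 0,move R,goto B. Now: state=B, head=1, tape[-1..2]=0000 (head:   ^)

Answer: 00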